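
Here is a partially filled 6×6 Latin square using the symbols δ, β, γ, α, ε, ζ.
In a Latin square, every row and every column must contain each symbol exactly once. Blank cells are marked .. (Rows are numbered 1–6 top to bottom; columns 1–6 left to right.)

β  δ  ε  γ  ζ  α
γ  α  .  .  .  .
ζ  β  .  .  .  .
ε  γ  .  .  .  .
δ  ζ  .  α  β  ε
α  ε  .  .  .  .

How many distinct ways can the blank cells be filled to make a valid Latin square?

24

Row 2, column 3: eliminating its row and column leaves {δ, β, ζ}.
Row 2, column 4: eliminating its row and column leaves {δ, β, ε, ζ}.
Row 2, column 5: eliminating its row and column leaves {δ, ε}.
Row 2, column 6: eliminating its row and column leaves {δ, β, ζ}.
Row 3, column 3: eliminating its row and column leaves {δ, γ, α}.
Row 3, column 4: eliminating its row and column leaves {δ, ε}.
Row 3, column 5: eliminating its row and column leaves {δ, γ, α, ε}.
Row 3, column 6: eliminating its row and column leaves {δ, γ}.
Row 4, column 3: eliminating its row and column leaves {δ, β, α, ζ}.
Row 4, column 4: eliminating its row and column leaves {δ, β, ζ}.
Row 4, column 5: eliminating its row and column leaves {δ, α}.
Row 4, column 6: eliminating its row and column leaves {δ, β, ζ}.
Row 5, column 3: eliminating its row and column leaves {γ}.
Row 6, column 3: eliminating its row and column leaves {δ, β, γ, ζ}.
Row 6, column 4: eliminating its row and column leaves {δ, β, ζ}.
Row 6, column 5: eliminating its row and column leaves {δ, γ}.
Row 6, column 6: eliminating its row and column leaves {δ, β, γ, ζ}.
Enumerating the assignments across these blanks that avoid any row or column repeat gives 24 completions.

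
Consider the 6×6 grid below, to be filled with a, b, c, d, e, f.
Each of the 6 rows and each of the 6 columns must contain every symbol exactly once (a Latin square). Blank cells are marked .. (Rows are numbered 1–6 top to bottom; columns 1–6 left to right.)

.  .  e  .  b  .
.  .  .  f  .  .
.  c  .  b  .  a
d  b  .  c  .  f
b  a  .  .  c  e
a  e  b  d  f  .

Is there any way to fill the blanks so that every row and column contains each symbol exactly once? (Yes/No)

Row 5, column 4: row 5 together with column 4 already contain {a, b, c, d, e, f} — every symbol — so nothing can go there. The grid has no valid completion.

No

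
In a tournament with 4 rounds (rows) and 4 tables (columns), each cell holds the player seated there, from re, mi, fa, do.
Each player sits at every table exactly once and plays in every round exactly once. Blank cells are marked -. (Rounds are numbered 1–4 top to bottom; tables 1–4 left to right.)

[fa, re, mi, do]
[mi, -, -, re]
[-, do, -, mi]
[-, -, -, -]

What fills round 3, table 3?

fa

Round 2, table 2: round 2 has {re, mi} and table 2 has {re, do}, leaving only fa.
Round 2, table 3: round 2 has {re, mi, fa} and table 3 has {mi}, leaving only do.
Round 3, table 1: round 3 has {mi, do} and table 1 has {mi, fa}, leaving only re.
Round 3 already has {re, mi, do} and table 3 already has {mi, do}, so round 3, table 3 must be fa.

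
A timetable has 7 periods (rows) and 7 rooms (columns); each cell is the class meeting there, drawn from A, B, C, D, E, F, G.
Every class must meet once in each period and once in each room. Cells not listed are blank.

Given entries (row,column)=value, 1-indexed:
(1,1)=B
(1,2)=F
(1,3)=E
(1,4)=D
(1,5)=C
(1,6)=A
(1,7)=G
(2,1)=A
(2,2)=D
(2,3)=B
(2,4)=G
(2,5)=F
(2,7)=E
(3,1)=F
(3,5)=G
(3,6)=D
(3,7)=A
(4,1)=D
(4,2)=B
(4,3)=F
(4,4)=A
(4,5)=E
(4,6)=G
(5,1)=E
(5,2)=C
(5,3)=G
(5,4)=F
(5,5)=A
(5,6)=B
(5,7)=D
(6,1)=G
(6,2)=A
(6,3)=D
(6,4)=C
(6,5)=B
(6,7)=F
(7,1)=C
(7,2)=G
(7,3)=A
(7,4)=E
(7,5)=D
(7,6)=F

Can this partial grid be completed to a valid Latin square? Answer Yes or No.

Yes

No period or room among the givens repeats a symbol, and propagating forced cells runs into no contradiction.
One valid completion exists (for instance, B F E D C A G / A D B G F C E / F E C B G D A / D B F A E G C / E C G F A B D / G A D C B E F / C G A E D F B).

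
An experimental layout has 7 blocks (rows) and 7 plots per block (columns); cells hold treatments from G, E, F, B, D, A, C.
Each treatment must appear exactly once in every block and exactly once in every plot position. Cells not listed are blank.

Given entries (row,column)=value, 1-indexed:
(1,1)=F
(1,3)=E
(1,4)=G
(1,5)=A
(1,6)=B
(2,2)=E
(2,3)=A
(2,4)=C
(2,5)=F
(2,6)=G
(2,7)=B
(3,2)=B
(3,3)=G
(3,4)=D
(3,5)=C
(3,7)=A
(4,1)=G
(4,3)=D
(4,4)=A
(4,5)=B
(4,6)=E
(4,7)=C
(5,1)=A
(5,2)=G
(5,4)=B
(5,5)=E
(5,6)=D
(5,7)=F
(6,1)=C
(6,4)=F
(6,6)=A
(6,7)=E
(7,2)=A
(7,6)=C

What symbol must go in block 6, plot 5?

Block 1, plot 7: block 1 has {G, E, F, B, A} and plot 7 has {E, F, B, A, C}, leaving only D.
Block 1, plot 2: block 1 has {G, E, F, B, D, A} and plot 2 has {G, E, B, A}, leaving only C.
Block 2, plot 1: block 2 has {G, E, F, B, A, C} and plot 1 has {G, F, A, C}, leaving only D.
Block 3, plot 1: block 3 has {G, B, D, A, C} and plot 1 has {G, F, D, A, C}, leaving only E.
Block 3, plot 6: block 3 has {G, E, B, D, A, C} and plot 6 has {G, E, B, D, A, C}, leaving only F.
Block 4, plot 2: block 4 has {G, E, B, D, A, C} and plot 2 has {G, E, B, A, C}, leaving only F.
Block 5, plot 3: block 5 has {G, E, F, B, D, A} and plot 3 has {G, E, D, A}, leaving only C.
Block 6, plot 2: block 6 has {E, F, A, C} and plot 2 has {G, E, F, B, A, C}, leaving only D.
Block 6 already has {E, F, D, A, C} and plot 5 already has {E, F, B, A, C}, so block 6, plot 5 must be G.

G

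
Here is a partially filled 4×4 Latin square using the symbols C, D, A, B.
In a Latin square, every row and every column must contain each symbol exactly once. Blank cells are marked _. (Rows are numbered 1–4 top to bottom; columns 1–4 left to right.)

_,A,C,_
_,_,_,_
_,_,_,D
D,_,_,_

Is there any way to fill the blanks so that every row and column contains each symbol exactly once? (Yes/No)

No

Row 1, column 1: row 1 has {C, A} and column 1 has {D}, so it must be B.
Now row 1, column 4: row 1 together with column 4 already contain {C, D, A, B} — every symbol — so nothing can go there. The grid has no valid completion.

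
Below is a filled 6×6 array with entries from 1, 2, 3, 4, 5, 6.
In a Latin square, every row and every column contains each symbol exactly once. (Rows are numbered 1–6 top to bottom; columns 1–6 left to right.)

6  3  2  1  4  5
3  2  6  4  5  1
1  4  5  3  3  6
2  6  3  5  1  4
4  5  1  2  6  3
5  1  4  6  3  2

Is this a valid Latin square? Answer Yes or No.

No

Row 3 contains 3 twice (at columns 4 and 5), so it is not a permutation.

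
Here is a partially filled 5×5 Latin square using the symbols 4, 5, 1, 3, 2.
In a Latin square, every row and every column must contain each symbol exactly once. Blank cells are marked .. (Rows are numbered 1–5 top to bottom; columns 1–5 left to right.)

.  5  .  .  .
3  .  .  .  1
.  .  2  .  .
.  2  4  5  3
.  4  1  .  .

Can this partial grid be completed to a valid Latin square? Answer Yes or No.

Row 2, column 2: row 2 together with column 2 already contain {4, 5, 1, 3, 2} — every symbol — so nothing can go there. The grid has no valid completion.

No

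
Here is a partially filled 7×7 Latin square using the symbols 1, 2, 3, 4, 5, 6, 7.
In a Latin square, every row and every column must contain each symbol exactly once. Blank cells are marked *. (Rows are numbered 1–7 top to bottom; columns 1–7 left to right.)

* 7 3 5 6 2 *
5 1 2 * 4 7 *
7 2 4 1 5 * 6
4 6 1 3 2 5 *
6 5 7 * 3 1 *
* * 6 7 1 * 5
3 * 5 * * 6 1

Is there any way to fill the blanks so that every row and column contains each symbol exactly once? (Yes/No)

No row or column among the givens repeats a symbol, and propagating forced cells runs into no contradiction.
One valid completion exists (for instance, 1 7 3 5 6 2 4 / 5 1 2 6 4 7 3 / 7 2 4 1 5 3 6 / 4 6 1 3 2 5 7 / 6 5 7 4 3 1 2 / 2 3 6 7 1 4 5 / 3 4 5 2 7 6 1).

Yes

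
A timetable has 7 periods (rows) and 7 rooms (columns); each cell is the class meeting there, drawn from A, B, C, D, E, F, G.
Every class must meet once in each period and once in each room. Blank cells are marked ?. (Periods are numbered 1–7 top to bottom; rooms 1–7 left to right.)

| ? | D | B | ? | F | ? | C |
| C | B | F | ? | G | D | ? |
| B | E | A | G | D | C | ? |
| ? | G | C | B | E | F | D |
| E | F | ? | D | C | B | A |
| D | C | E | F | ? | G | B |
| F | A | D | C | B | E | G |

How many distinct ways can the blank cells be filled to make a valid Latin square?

1

Period 1, room 1: eliminating its period and room leaves {A, G}.
Period 1, room 4: eliminating its period and room leaves {A, E}.
Period 1, room 6: eliminating its period and room leaves {A}.
Period 2, room 4: eliminating its period and room leaves {A, E}.
Period 2, room 7: eliminating its period and room leaves {E}.
Period 3, room 7: eliminating its period and room leaves {F}.
Period 4, room 1: eliminating its period and room leaves {A}.
Period 5, room 3: eliminating its period and room leaves {G}.
Period 6, room 5: eliminating its period and room leaves {A}.
Only one assignment across all blanks avoids any period or room repeat, giving 1 completion.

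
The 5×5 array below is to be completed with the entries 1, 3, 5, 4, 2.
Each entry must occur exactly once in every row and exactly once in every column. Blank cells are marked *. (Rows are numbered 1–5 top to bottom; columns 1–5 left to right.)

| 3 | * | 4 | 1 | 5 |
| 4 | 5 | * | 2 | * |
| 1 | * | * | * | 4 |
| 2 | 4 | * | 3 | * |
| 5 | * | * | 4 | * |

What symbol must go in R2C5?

3

Row 1, column 2: row 1 has {1, 3, 5, 4} and column 2 has {5, 4}, leaving only 2.
Row 3, column 2: row 3 has {1, 4} and column 2 has {5, 4, 2}, leaving only 3.
Row 3, column 4: row 3 has {1, 3, 4} and column 4 has {1, 3, 4, 2}, leaving only 5.
Row 3, column 3: row 3 has {1, 3, 5, 4} and column 3 has {4}, leaving only 2.
Row 4, column 5: row 4 has {3, 4, 2} and column 5 has {5, 4}, leaving only 1.
Row 2 already has {5, 4, 2} and column 5 already has {1, 5, 4}, so row 2, column 5 must be 3.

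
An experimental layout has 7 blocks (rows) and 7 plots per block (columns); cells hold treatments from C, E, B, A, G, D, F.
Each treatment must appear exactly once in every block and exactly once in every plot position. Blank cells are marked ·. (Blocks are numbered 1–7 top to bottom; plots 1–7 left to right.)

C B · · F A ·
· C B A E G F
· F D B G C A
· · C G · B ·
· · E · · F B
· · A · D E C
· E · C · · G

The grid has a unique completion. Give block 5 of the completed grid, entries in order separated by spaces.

Block 5, plot 4: block 5 has {E, B, F} and plot 4 has {C, B, A, G}, leaving only D.
Block 1, plot 3: block 1 has {C, B, A, F} and plot 3 has {C, E, B, A, D}, leaving only G.
Block 1, plot 4: block 1 has {C, B, A, G, F} and plot 4 has {C, B, A, G, D}, leaving only E.
Block 1, plot 7: block 1 has {C, E, B, A, G, F} and plot 7 has {C, B, A, G, F}, leaving only D.
Block 2, plot 1: block 2 has {C, E, B, A, G, F} and plot 1 has {C}, leaving only D.
Block 3, plot 1: block 3 has {C, B, A, G, D, F} and plot 1 has {C, D}, leaving only E.
Block 4, plot 5: block 4 has {C, B, G} and plot 5 has {E, G, D, F}, leaving only A.
Block 5, plot 5: block 5 has {E, B, D, F} and plot 5 has {E, A, G, D, F}, leaving only C.
Block 4, plot 1: block 4 has {C, B, A, G} and plot 1 has {C, E, D}, leaving only F.
Block 4, plot 2: block 4 has {C, B, A, G, F} and plot 2 has {C, E, B, F}, leaving only D.
Block 4, plot 7: block 4 has {C, B, A, G, D, F} and plot 7 has {C, B, A, G, D, F}, leaving only E.
Block 6, plot 2: block 6 has {C, E, A, D} and plot 2 has {C, E, B, D, F}, leaving only G.
Block 5, plot 2: block 5 has {C, E, B, D, F} and plot 2 has {C, E, B, G, D, F}, leaving only A.
Block 5, plot 1: block 5 has {C, E, B, A, D, F} and plot 1 has {C, E, D, F}, leaving only G.
So block 5 reads: G A E D C F B.

G A E D C F B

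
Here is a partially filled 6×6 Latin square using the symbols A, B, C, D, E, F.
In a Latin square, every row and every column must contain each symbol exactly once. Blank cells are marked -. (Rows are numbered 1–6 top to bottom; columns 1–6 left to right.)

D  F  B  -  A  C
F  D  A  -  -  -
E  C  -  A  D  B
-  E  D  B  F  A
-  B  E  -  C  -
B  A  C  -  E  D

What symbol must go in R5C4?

D

Row 1, column 4: row 1 has {A, B, C, D, F} and column 4 has {A, B}, leaving only E.
Row 2, column 4: row 2 has {A, D, F} and column 4 has {A, B, E}, leaving only C.
Row 2, column 5: row 2 has {A, C, D, F} and column 5 has {A, C, D, E, F}, leaving only B.
Row 2, column 6: row 2 has {A, B, C, D, F} and column 6 has {A, B, C, D}, leaving only E.
Row 3, column 3: row 3 has {A, B, C, D, E} and column 3 has {A, B, C, D, E}, leaving only F.
Row 4, column 1: row 4 has {A, B, D, E, F} and column 1 has {B, D, E, F}, leaving only C.
Row 5, column 1: row 5 has {B, C, E} and column 1 has {B, C, D, E, F}, leaving only A.
Row 5, column 6: row 5 has {A, B, C, E} and column 6 has {A, B, C, D, E}, leaving only F.
Row 5 already has {A, B, C, E, F} and column 4 already has {A, B, C, E}, so row 5, column 4 must be D.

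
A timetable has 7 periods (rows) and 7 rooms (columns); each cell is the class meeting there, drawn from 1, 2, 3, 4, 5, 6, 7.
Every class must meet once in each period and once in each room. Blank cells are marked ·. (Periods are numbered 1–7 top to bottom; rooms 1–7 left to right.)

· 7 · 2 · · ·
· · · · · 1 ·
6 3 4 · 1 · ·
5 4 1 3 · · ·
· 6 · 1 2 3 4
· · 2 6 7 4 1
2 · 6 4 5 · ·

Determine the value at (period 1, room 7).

5

Period 4, room 5: period 4 has {1, 3, 4, 5} and room 5 has {1, 2, 5, 7}, leaving only 6.
Period 5, room 1: period 5 has {1, 2, 3, 4, 6} and room 1 has {2, 5, 6}, leaving only 7.
Period 5, room 3: period 5 has {1, 2, 3, 4, 6, 7} and room 3 has {1, 2, 4, 6}, leaving only 5.
Period 1, room 3: period 1 has {2, 7} and room 3 has {1, 2, 4, 5, 6}, leaving only 3.
Period 1, room 5: period 1 has {2, 3, 7} and room 5 has {1, 2, 5, 6, 7}, leaving only 4.
Period 1, room 1: period 1 has {2, 3, 4, 7} and room 1 has {2, 5, 6, 7}, leaving only 1.
Period 2, room 3: period 2 has {1} and room 3 has {1, 2, 3, 4, 5, 6}, leaving only 7.
Period 2, room 4: period 2 has {1, 7} and room 4 has {1, 2, 3, 4, 6}, leaving only 5.
Period 2, room 2: period 2 has {1, 5, 7} and room 2 has {3, 4, 6, 7}, leaving only 2.
Period 2, room 5: period 2 has {1, 2, 5, 7} and room 5 has {1, 2, 4, 5, 6, 7}, leaving only 3.
Period 2, room 1: period 2 has {1, 2, 3, 5, 7} and room 1 has {1, 2, 5, 6, 7}, leaving only 4.
Period 2, room 7: period 2 has {1, 2, 3, 4, 5, 7} and room 7 has {1, 4}, leaving only 6.
Period 1 already has {1, 2, 3, 4, 7} and room 7 already has {1, 4, 6}, so period 1, room 7 must be 5.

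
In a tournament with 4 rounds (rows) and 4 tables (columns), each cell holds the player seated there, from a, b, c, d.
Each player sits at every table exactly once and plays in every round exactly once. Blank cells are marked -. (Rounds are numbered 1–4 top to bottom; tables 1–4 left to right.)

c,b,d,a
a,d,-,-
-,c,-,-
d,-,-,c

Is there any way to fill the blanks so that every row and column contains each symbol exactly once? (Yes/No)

Yes

No round or table among the givens repeats a symbol, and propagating forced cells runs into no contradiction.
One valid completion exists (for instance, c b d a / a d c b / b c a d / d a b c).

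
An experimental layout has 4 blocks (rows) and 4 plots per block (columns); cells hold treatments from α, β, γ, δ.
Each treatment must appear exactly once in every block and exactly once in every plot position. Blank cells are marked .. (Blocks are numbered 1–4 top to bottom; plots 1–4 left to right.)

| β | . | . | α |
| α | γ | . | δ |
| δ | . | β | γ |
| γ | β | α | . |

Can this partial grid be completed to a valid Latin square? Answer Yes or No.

Block 2, plot 3: block 2 together with plot 3 already contain {α, β, γ, δ} — every symbol — so nothing can go there. The grid has no valid completion.

No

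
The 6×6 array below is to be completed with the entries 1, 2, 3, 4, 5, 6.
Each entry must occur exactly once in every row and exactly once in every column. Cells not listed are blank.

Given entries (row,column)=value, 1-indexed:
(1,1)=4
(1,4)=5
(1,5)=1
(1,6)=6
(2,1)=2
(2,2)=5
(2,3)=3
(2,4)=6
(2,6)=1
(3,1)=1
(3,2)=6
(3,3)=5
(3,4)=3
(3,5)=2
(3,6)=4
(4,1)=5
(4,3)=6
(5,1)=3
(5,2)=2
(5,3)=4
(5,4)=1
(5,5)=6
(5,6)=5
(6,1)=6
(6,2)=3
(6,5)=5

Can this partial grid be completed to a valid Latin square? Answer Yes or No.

No

Row 1, column 2: row 1 together with column 2 already contain {1, 2, 3, 4, 5, 6} — every symbol — so nothing can go there. The grid has no valid completion.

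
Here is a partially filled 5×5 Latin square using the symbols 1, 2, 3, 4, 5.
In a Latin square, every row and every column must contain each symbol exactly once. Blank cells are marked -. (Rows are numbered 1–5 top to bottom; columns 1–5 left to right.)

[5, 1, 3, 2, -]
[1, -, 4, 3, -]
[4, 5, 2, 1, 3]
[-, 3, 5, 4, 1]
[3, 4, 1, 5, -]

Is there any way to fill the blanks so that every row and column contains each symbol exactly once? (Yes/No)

No row or column among the givens repeats a symbol, and propagating forced cells runs into no contradiction.
One valid completion exists (for instance, 5 1 3 2 4 / 1 2 4 3 5 / 4 5 2 1 3 / 2 3 5 4 1 / 3 4 1 5 2).

Yes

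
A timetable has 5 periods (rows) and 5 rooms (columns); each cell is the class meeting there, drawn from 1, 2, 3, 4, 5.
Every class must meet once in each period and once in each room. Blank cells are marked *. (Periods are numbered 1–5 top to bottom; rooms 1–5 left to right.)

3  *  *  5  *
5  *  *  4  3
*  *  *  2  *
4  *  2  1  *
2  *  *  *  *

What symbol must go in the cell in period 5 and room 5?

Period 2, room 3: period 2 has {3, 4, 5} and room 3 has {2}, leaving only 1.
Period 1, room 3: period 1 has {3, 5} and room 3 has {1, 2}, leaving only 4.
Period 2, room 2: period 2 has {1, 3, 4, 5} and room 2 has {}, leaving only 2.
Period 1, room 2: period 1 has {3, 4, 5} and room 2 has {2}, leaving only 1.
Period 1, room 5: period 1 has {1, 3, 4, 5} and room 5 has {3}, leaving only 2.
Period 3, room 1: period 3 has {2} and room 1 has {2, 3, 4, 5}, leaving only 1.
Period 4, room 5: period 4 has {1, 2, 4} and room 5 has {2, 3}, leaving only 5.
Period 3, room 5: period 3 has {1, 2} and room 5 has {2, 3, 5}, leaving only 4.
Period 5 already has {2} and room 5 already has {2, 3, 4, 5}, so period 5, room 5 must be 1.

1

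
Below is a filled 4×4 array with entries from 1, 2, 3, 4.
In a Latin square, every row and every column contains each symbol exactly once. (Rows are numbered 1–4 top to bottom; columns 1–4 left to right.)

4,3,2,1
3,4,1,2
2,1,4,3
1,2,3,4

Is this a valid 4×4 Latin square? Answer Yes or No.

Each row is a permutation of the 4 symbols, and so is each column.

Yes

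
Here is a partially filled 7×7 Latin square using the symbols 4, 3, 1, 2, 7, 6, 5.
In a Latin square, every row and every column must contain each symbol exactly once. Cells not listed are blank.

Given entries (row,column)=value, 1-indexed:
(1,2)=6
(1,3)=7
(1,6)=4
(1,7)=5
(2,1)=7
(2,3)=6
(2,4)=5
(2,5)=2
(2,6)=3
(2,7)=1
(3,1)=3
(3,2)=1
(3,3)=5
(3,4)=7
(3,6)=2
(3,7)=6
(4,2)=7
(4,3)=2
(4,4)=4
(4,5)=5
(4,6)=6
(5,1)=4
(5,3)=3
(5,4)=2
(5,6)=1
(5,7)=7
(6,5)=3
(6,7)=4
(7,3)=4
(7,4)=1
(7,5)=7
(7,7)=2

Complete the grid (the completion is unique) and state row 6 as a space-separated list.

Row 6, column 3: row 6 has {4, 3} and column 3 has {4, 3, 2, 7, 6, 5}, leaving only 1.
Row 6, column 4: row 6 has {4, 3, 1} and column 4 has {4, 1, 2, 7, 5}, leaving only 6.
Row 1, column 4: row 1 has {4, 7, 6, 5} and column 4 has {4, 1, 2, 7, 6, 5}, leaving only 3.
Row 1, column 5: row 1 has {4, 3, 7, 6, 5} and column 5 has {3, 2, 7, 5}, leaving only 1.
Row 1, column 1: row 1 has {4, 3, 1, 7, 6, 5} and column 1 has {4, 3, 7}, leaving only 2.
Row 6, column 1: row 6 has {4, 3, 1, 6} and column 1 has {4, 3, 2, 7}, leaving only 5.
Row 6, column 2: row 6 has {4, 3, 1, 6, 5} and column 2 has {1, 7, 6}, leaving only 2.
Row 6, column 6: row 6 has {4, 3, 1, 2, 6, 5} and column 6 has {4, 3, 1, 2, 6}, leaving only 7.
So row 6 reads: 5 2 1 6 3 7 4.

5 2 1 6 3 7 4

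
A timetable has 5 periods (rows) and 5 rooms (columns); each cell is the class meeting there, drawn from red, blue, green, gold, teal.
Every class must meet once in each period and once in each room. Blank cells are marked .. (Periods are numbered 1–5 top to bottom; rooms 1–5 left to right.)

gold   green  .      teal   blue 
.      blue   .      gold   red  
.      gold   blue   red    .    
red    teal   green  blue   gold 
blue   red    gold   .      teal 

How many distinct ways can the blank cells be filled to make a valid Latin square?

1

Period 1, room 3: eliminating its period and room leaves {red}.
Period 2, room 1: eliminating its period and room leaves {green, teal}.
Period 2, room 3: eliminating its period and room leaves {teal}.
Period 3, room 1: eliminating its period and room leaves {green, teal}.
Period 3, room 5: eliminating its period and room leaves {green}.
Period 5, room 4: eliminating its period and room leaves {green}.
Only one assignment across all blanks avoids any period or room repeat, giving 1 completion.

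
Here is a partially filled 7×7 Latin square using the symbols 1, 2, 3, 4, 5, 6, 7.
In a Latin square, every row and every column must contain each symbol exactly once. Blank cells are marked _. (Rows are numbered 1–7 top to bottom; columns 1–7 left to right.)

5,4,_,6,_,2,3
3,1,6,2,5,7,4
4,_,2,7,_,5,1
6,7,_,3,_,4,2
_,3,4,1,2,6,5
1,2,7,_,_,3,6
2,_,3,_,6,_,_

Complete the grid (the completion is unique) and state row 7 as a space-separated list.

2 5 3 4 6 1 7

Row 7, column 2: row 7 has {2, 3, 6} and column 2 has {1, 2, 3, 4, 7}, leaving only 5.
Row 7, column 4: row 7 has {2, 3, 5, 6} and column 4 has {1, 2, 3, 6, 7}, leaving only 4.
Row 7, column 6: row 7 has {2, 3, 4, 5, 6} and column 6 has {2, 3, 4, 5, 6, 7}, leaving only 1.
Row 7, column 7: row 7 has {1, 2, 3, 4, 5, 6} and column 7 has {1, 2, 3, 4, 5, 6}, leaving only 7.
So row 7 reads: 2 5 3 4 6 1 7.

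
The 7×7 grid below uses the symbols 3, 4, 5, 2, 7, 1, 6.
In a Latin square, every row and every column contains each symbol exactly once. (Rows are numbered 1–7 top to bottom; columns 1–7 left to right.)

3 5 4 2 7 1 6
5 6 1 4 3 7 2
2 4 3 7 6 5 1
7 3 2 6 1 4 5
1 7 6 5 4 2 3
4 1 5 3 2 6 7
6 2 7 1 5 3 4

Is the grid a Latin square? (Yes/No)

Yes

Each row is a permutation of the 7 symbols, and so is each column.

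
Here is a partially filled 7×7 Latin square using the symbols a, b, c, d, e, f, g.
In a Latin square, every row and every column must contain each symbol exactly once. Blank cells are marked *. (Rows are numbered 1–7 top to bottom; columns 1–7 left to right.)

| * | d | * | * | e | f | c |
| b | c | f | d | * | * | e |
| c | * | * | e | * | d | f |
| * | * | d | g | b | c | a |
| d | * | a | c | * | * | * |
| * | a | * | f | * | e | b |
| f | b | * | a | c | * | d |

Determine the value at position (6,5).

Row 1, column 4: row 1 has {c, d, e, f} and column 4 has {a, c, d, e, f, g}, leaving only b.
Row 1, column 3: row 1 has {b, c, d, e, f} and column 3 has {a, d, f}, leaving only g.
Row 1, column 1: row 1 has {b, c, d, e, f, g} and column 1 has {b, c, d, f}, leaving only a.
Row 3, column 2: row 3 has {c, d, e, f} and column 2 has {a, b, c, d}, leaving only g.
Row 3, column 3: row 3 has {c, d, e, f, g} and column 3 has {a, d, f, g}, leaving only b.
Row 3, column 5: row 3 has {b, c, d, e, f, g} and column 5 has {b, c, e}, leaving only a.
Row 2, column 5: row 2 has {b, c, d, e, f} and column 5 has {a, b, c, e}, leaving only g.
Row 6 already has {a, b, e, f} and column 5 already has {a, b, c, e, g}, so row 6, column 5 must be d.

d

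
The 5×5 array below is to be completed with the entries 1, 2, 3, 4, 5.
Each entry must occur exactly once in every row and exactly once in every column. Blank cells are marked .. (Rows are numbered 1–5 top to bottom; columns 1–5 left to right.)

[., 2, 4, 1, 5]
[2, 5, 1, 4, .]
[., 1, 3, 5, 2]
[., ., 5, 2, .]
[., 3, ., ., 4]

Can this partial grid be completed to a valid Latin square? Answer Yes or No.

Row 5, column 4: row 5 together with column 4 already contain {1, 2, 3, 4, 5} — every symbol — so nothing can go there. The grid has no valid completion.

No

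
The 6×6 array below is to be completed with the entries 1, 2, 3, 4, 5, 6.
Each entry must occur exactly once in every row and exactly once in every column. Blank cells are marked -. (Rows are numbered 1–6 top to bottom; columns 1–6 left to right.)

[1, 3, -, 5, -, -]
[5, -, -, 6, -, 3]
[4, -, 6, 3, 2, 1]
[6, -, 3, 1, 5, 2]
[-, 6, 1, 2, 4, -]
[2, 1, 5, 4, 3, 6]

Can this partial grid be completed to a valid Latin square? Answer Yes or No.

Yes

No row or column among the givens repeats a symbol, and propagating forced cells runs into no contradiction.
One valid completion exists (for instance, 1 3 2 5 6 4 / 5 2 4 6 1 3 / 4 5 6 3 2 1 / 6 4 3 1 5 2 / 3 6 1 2 4 5 / 2 1 5 4 3 6).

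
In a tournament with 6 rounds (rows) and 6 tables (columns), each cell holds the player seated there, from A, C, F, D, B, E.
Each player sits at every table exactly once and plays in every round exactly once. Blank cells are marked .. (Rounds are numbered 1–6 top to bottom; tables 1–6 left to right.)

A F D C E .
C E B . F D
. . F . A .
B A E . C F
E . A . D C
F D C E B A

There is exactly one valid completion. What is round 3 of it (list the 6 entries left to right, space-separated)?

D C F B A E

Round 3, table 1: round 3 has {A, F} and table 1 has {A, C, F, B, E}, leaving only D.
Round 3, table 4: round 3 has {A, F, D} and table 4 has {C, E}, leaving only B.
Round 3, table 2: round 3 has {A, F, D, B} and table 2 has {A, F, D, E}, leaving only C.
Round 3, table 6: round 3 has {A, C, F, D, B} and table 6 has {A, C, F, D}, leaving only E.
So round 3 reads: D C F B A E.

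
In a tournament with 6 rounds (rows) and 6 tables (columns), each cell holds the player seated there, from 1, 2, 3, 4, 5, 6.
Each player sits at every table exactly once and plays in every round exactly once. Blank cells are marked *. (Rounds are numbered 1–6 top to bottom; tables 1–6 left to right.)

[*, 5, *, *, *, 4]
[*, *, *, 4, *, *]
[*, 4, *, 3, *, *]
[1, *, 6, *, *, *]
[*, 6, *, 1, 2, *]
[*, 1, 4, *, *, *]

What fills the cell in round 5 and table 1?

4

Round 5, table 1 is narrowed to {3, 4, 5}.
If it were 3, then round 5, table 6 would be left with no valid symbol.
If it were 5, then round 5, table 6 would be left with no valid symbol.
So round 5, table 1 must be 4.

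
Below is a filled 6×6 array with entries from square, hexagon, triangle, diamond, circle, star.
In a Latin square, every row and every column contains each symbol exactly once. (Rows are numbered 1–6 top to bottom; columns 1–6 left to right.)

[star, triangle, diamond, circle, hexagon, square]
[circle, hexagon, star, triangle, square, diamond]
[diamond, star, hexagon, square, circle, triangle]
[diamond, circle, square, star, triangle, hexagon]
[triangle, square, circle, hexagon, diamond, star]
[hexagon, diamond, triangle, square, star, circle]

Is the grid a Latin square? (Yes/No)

No

Every row is a permutation, but column 1 contains diamond twice (at rows 3 and 4).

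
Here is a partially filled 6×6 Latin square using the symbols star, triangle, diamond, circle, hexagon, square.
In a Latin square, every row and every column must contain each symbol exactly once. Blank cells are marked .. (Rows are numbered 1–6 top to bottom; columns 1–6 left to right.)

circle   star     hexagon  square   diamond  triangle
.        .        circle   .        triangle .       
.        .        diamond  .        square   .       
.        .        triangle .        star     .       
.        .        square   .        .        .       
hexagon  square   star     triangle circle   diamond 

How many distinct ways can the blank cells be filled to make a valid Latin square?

Row 2, column 1: eliminating its row and column leaves {star, diamond, square}.
Row 2, column 2: eliminating its row and column leaves {diamond, hexagon}.
Row 2, column 4: eliminating its row and column leaves {star, diamond, hexagon}.
Row 2, column 6: eliminating its row and column leaves {star, hexagon, square}.
Row 3, column 1: eliminating its row and column leaves {star, triangle}.
Row 3, column 2: eliminating its row and column leaves {triangle, circle, hexagon}.
Row 3, column 4: eliminating its row and column leaves {star, circle, hexagon}.
Row 3, column 6: eliminating its row and column leaves {star, circle, hexagon}.
Row 4, column 1: eliminating its row and column leaves {diamond, square}.
Row 4, column 2: eliminating its row and column leaves {diamond, circle, hexagon}.
Row 4, column 4: eliminating its row and column leaves {diamond, circle, hexagon}.
Row 4, column 6: eliminating its row and column leaves {circle, hexagon, square}.
Row 5, column 1: eliminating its row and column leaves {star, triangle, diamond}.
Row 5, column 2: eliminating its row and column leaves {triangle, diamond, circle, hexagon}.
Row 5, column 4: eliminating its row and column leaves {star, diamond, circle, hexagon}.
Row 5, column 5: eliminating its row and column leaves {hexagon}.
Row 5, column 6: eliminating its row and column leaves {star, circle, hexagon}.
Enumerating the assignments across these blanks that avoid any row or column repeat gives 14 completions.

14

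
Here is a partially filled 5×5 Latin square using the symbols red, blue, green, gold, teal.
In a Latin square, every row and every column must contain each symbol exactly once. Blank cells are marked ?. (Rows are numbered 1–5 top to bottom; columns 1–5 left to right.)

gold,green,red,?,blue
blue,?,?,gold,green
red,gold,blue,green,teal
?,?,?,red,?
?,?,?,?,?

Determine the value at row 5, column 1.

Row 1, column 4: row 1 has {red, blue, green, gold} and column 4 has {red, green, gold}, leaving only teal.
Row 2, column 3: row 2 has {blue, green, gold} and column 3 has {red, blue}, leaving only teal.
Row 2, column 2: row 2 has {blue, green, gold, teal} and column 2 has {green, gold}, leaving only red.
Row 4, column 5: row 4 has {red} and column 5 has {blue, green, teal}, leaving only gold.
Row 4, column 3: row 4 has {red, gold} and column 3 has {red, blue, teal}, leaving only green.
Row 4, column 1: row 4 has {red, green, gold} and column 1 has {red, blue, gold}, leaving only teal.
Row 5 already has {} and column 1 already has {red, blue, gold, teal}, so row 5, column 1 must be green.

green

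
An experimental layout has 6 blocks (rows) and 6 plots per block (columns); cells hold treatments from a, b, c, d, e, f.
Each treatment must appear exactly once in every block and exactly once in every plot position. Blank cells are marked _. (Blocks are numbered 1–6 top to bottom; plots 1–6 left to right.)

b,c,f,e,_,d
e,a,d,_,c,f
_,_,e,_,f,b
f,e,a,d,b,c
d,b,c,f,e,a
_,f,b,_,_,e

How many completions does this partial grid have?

2

Block 1, plot 5: eliminating its block and plot leaves {a}.
Block 2, plot 4: eliminating its block and plot leaves {b}.
Block 3, plot 1: eliminating its block and plot leaves {a, c}.
Block 3, plot 2: eliminating its block and plot leaves {d}.
Block 3, plot 4: eliminating its block and plot leaves {a, c}.
Block 6, plot 1: eliminating its block and plot leaves {a, c}.
Block 6, plot 4: eliminating its block and plot leaves {a, c}.
Block 6, plot 5: eliminating its block and plot leaves {a, d}.
Enumerating the assignments across these blanks that avoid any block or plot repeat gives 2 completions.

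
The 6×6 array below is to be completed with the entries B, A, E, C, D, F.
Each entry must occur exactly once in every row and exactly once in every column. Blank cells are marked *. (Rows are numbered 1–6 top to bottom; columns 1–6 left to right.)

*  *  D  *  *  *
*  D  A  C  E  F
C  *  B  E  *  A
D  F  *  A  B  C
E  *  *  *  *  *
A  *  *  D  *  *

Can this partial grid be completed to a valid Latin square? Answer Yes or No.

Row 3, column 2: row 3 together with column 2 already contain {B, A, E, C, D, F} — every symbol — so nothing can go there. The grid has no valid completion.

No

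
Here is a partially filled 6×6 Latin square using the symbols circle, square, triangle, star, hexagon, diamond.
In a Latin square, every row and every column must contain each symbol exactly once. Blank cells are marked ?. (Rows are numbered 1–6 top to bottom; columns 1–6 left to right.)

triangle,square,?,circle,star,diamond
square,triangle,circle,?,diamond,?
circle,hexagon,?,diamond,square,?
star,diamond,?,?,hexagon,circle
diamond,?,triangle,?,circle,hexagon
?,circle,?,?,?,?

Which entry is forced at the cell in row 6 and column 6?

square

Row 1, column 3: row 1 has {circle, square, triangle, star, diamond} and column 3 has {circle, triangle}, leaving only hexagon.
Row 2, column 6: row 2 has {circle, square, triangle, diamond} and column 6 has {circle, hexagon, diamond}, leaving only star.
Row 2, column 4: row 2 has {circle, square, triangle, star, diamond} and column 4 has {circle, diamond}, leaving only hexagon.
Row 3, column 3: row 3 has {circle, square, hexagon, diamond} and column 3 has {circle, triangle, hexagon}, leaving only star.
Row 3, column 6: row 3 has {circle, square, star, hexagon, diamond} and column 6 has {circle, star, hexagon, diamond}, leaving only triangle.
Row 6 already has {circle} and column 6 already has {circle, triangle, star, hexagon, diamond}, so row 6, column 6 must be square.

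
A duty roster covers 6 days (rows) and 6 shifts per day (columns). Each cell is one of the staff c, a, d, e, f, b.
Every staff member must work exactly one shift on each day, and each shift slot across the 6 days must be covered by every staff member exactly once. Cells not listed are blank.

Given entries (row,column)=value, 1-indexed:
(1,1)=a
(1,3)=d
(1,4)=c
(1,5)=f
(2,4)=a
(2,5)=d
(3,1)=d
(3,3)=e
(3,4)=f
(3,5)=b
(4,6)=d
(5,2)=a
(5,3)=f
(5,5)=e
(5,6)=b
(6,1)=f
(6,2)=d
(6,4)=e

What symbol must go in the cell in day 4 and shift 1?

e

Day 1, shift 6: day 1 has {c, a, d, f} and shift 6 has {d, b}, leaving only e.
Day 1, shift 2: day 1 has {c, a, d, e, f} and shift 2 has {a, d}, leaving only b.
Day 3, shift 2: day 3 has {d, e, f, b} and shift 2 has {a, d, b}, leaving only c.
Day 3, shift 6: day 3 has {c, d, e, f, b} and shift 6 has {d, e, b}, leaving only a.
Day 4, shift 4: day 4 has {d} and shift 4 has {c, a, e, f}, leaving only b.
Day 5, shift 1: day 5 has {a, e, f, b} and shift 1 has {a, d, f}, leaving only c.
Day 4 already has {d, b} and shift 1 already has {c, a, d, f}, so day 4, shift 1 must be e.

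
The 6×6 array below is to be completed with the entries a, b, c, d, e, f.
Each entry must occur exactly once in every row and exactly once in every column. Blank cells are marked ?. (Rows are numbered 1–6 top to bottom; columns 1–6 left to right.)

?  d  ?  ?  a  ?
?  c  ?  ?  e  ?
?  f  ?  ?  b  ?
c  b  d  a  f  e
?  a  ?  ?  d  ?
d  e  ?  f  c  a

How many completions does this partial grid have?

20

Row 1, column 1: eliminating its row and column leaves {b, e, f}.
Row 1, column 3: eliminating its row and column leaves {b, c, e, f}.
Row 1, column 4: eliminating its row and column leaves {b, c, e}.
Row 1, column 6: eliminating its row and column leaves {b, c, f}.
Row 2, column 1: eliminating its row and column leaves {a, b, f}.
Row 2, column 3: eliminating its row and column leaves {a, b, f}.
Row 2, column 4: eliminating its row and column leaves {b, d}.
Row 2, column 6: eliminating its row and column leaves {b, d, f}.
Row 3, column 1: eliminating its row and column leaves {a, e}.
Row 3, column 3: eliminating its row and column leaves {a, c, e}.
Row 3, column 4: eliminating its row and column leaves {c, d, e}.
Row 3, column 6: eliminating its row and column leaves {c, d}.
Row 5, column 1: eliminating its row and column leaves {b, e, f}.
Row 5, column 3: eliminating its row and column leaves {b, c, e, f}.
Row 5, column 4: eliminating its row and column leaves {b, c, e}.
Row 5, column 6: eliminating its row and column leaves {b, c, f}.
Row 6, column 3: eliminating its row and column leaves {b}.
Enumerating the assignments across these blanks that avoid any row or column repeat gives 20 completions.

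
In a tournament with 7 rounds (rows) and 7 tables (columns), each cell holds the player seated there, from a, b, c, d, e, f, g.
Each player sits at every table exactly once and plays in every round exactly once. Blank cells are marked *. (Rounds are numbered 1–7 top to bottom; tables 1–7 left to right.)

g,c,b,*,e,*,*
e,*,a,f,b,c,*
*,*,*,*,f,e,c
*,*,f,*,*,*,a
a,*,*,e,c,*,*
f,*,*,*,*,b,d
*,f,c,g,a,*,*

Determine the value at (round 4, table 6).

g

Round 1, table 7: round 1 has {b, c, e, g} and table 7 has {a, c, d}, leaving only f.
Round 2, table 7: round 2 has {a, b, c, e, f} and table 7 has {a, c, d, f}, leaving only g.
Round 2, table 2: round 2 has {a, b, c, e, f, g} and table 2 has {c, f}, leaving only d.
Round 5, table 7: round 5 has {a, c, e} and table 7 has {a, c, d, f, g}, leaving only b.
Round 5, table 2: round 5 has {a, b, c, e} and table 2 has {c, d, f}, leaving only g.
Round 5, table 3: round 5 has {a, b, c, e, g} and table 3 has {a, b, c, f}, leaving only d.
Round 3, table 3: round 3 has {c, e, f} and table 3 has {a, b, c, d, f}, leaving only g.
Round 5, table 6: round 5 has {a, b, c, d, e, g} and table 6 has {b, c, e}, leaving only f.
Round 6, table 3: round 6 has {b, d, f} and table 3 has {a, b, c, d, f, g}, leaving only e.
Round 6, table 2: round 6 has {b, d, e, f} and table 2 has {c, d, f, g}, leaving only a.
Round 3, table 2: round 3 has {c, e, f, g} and table 2 has {a, c, d, f, g}, leaving only b.
Round 3, table 1: round 3 has {b, c, e, f, g} and table 1 has {a, e, f, g}, leaving only d.
Round 3, table 4: round 3 has {b, c, d, e, f, g} and table 4 has {e, f, g}, leaving only a.
Round 1, table 4: round 1 has {b, c, e, f, g} and table 4 has {a, e, f, g}, leaving only d.
Round 1, table 6: round 1 has {b, c, d, e, f, g} and table 6 has {b, c, e, f}, leaving only a.
Round 4, table 2: round 4 has {a, f} and table 2 has {a, b, c, d, f, g}, leaving only e.
Round 6, table 4: round 6 has {a, b, d, e, f} and table 4 has {a, d, e, f, g}, leaving only c.
Round 4, table 4: round 4 has {a, e, f} and table 4 has {a, c, d, e, f, g}, leaving only b.
Round 4, table 1: round 4 has {a, b, e, f} and table 1 has {a, d, e, f, g}, leaving only c.
Round 6, table 5: round 6 has {a, b, c, d, e, f} and table 5 has {a, b, c, e, f}, leaving only g.
Round 4, table 5: round 4 has {a, b, c, e, f} and table 5 has {a, b, c, e, f, g}, leaving only d.
Round 4 already has {a, b, c, d, e, f} and table 6 already has {a, b, c, e, f}, so round 4, table 6 must be g.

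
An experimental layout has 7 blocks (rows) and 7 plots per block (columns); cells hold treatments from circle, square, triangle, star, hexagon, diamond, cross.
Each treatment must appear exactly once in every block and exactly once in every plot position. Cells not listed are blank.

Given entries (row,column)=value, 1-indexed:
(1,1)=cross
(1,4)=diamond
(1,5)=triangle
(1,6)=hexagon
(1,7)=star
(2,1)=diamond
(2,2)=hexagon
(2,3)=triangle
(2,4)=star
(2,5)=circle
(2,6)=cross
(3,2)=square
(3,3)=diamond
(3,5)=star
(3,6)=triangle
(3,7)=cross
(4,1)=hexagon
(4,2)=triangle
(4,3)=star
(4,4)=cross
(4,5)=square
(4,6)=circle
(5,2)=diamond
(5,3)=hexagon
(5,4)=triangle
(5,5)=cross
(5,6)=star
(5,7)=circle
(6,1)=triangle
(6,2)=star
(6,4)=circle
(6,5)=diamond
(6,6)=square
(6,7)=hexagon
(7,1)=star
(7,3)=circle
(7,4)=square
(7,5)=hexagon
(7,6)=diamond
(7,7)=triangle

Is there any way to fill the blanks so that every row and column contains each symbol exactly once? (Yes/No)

No block or plot among the givens repeats a symbol, and propagating forced cells runs into no contradiction.
One valid completion exists (for instance, cross circle square diamond triangle hexagon star / diamond hexagon triangle star circle cross square / circle square diamond hexagon star triangle cross / hexagon triangle star cross square circle diamond / square diamond hexagon triangle cross star circle / triangle star cross circle diamond square hexagon / star cross circle square hexagon diamond triangle).

Yes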